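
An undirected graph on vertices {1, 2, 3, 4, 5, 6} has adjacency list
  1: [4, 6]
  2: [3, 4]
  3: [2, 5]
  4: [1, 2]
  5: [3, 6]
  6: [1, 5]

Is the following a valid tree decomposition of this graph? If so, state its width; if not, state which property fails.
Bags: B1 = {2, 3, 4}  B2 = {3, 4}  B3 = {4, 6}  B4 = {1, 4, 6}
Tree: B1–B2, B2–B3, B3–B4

A tree decomposition must satisfy three properties: every vertex lies in some bag; for every edge, both endpoints lie together in some bag; and for every vertex, the bags containing it form a connected subtree. Here vertex 5 appears in no bag, so the decomposition is invalid.

No — vertex 5 appears in no bag.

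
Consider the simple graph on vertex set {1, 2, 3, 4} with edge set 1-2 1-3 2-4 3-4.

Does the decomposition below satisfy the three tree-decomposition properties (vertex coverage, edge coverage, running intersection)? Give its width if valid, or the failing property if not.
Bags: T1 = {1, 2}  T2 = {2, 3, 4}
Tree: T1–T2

No — edge (3,1) lies in no bag.

A tree decomposition must satisfy three properties: every vertex lies in some bag; for every edge, both endpoints lie together in some bag; and for every vertex, the bags containing it form a connected subtree. Here edge (3,1) lies in no bag, so the decomposition is invalid.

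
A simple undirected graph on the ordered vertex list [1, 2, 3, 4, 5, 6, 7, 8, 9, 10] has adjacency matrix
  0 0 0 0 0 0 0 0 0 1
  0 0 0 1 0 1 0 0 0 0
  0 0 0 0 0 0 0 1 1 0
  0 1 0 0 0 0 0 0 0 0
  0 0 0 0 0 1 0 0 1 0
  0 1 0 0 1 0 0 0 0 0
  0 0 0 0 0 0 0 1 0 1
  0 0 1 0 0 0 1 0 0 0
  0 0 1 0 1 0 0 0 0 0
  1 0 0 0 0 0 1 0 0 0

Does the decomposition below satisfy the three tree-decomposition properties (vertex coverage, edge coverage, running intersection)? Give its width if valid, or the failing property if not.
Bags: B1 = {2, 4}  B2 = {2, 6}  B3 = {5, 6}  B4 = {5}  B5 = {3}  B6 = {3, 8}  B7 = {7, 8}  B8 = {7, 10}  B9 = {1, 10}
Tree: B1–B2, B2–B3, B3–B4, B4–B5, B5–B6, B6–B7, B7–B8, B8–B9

No — vertex 9 appears in no bag.

A tree decomposition must satisfy three properties: every vertex lies in some bag; for every edge, both endpoints lie together in some bag; and for every vertex, the bags containing it form a connected subtree. Here vertex 9 appears in no bag, so the decomposition is invalid.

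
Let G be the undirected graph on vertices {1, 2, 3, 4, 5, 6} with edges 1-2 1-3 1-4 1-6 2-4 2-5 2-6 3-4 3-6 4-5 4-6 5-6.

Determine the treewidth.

3

A width-3 tree decomposition is:
Bags: B1 = {1, 2, 4, 6}  B2 = {2, 4, 5, 6}  B3 = {1, 3, 4, 6}
Tree: B1–B2, B1–B3
The largest bag has 4 vertices, giving width 3; this decomposition certifies tw(G) ≤ 3. On the other hand G contains the 4-clique {1, 2, 4, 6}. A clique must lie in a single bag of any decomposition, so no decomposition can have width below 3. Hence tw(G) = 3 exactly.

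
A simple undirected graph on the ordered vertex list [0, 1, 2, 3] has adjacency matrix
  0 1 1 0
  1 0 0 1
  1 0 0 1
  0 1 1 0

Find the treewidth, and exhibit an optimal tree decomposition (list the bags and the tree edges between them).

Every bag has size at most 3, so the width is 3 − 1 = 2 and tw(G) ≤ 2. Since 0–1–3–2–0 is a cycle in G, G is not acyclic. Forests are exactly the graphs of treewidth ≤ 1, so tw(G) ≥ 2. Hence tw(G) = 2 exactly.

Treewidth 2.
One optimal decomposition is:
Bags: B1 = {0, 1, 3}  B2 = {0, 2, 3}
Tree: B1–B2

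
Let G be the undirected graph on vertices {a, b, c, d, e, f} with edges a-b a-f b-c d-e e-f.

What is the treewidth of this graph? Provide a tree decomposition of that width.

Treewidth 1.
Bags: B1 = {d, e}  B2 = {e, f}  B3 = {a, f}  B4 = {a, b}  B5 = {b, c}
Tree: B1–B2, B2–B3, B3–B4, B4–B5

The largest bag has 2 vertices, giving width 1; this decomposition certifies tw(G) ≤ 1. G has an edge, so its treewidth is at least 1. Therefore the treewidth is 1.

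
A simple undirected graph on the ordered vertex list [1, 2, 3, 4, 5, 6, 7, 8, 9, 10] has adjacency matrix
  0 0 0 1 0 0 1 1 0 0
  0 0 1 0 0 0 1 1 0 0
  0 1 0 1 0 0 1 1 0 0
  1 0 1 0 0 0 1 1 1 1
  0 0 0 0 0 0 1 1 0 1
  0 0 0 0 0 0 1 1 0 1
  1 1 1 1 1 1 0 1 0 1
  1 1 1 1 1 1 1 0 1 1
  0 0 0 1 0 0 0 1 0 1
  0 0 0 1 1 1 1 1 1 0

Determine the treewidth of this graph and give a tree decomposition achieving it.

Every bag has size at most 4, so the width is 4 − 1 = 3 and tw(G) ≤ 3. On the other hand G contains the 4-clique {4, 8, 9, 10}. A clique must lie in a single bag of any decomposition, so no decomposition can have width below 3. Combining the bounds, tw(G) = 3.

Treewidth 3.
One optimal decomposition is:
Bags: B1 = {4, 7, 8, 10}  B2 = {5, 7, 8, 10}  B3 = {1, 4, 7, 8}  B4 = {3, 4, 7, 8}  B5 = {6, 7, 8, 10}  B6 = {4, 8, 9, 10}  B7 = {2, 3, 7, 8}
Tree: B1–B2, B1–B3, B3–B4, B1–B5, B1–B6, B4–B7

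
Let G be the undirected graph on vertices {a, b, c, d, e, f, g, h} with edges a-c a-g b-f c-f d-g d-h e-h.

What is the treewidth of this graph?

1

A width-1 tree decomposition is:
Bags: B1 = {b, f}  B2 = {c, f}  B3 = {a, c}  B4 = {a, g}  B5 = {d, g}  B6 = {d, h}  B7 = {e, h}
Tree: B1–B2, B2–B3, B3–B4, B4–B5, B5–B6, B6–B7
Every bag has size at most 2, so the width is 2 − 1 = 1 and tw(G) ≤ 1. Since G has at least one edge (e.g. b–f), it is not an edgeless graph, so tw(G) ≥ 1. The upper and lower bounds meet at 1, so that is the treewidth.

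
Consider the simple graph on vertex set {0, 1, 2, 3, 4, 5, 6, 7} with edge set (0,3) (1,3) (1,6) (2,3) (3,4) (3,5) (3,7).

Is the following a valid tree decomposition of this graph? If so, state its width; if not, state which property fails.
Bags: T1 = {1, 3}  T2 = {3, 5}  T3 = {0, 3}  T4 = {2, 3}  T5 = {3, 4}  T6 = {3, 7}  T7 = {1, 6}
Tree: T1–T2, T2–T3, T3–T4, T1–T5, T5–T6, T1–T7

Yes; width 1.

Every vertex of G appears in some bag (union = {0, 1, 2, 3, 4, 5, 6, 7}); every edge is covered by a bag; and for each vertex v the set of bags containing v is connected in the bag tree. The decomposition is therefore valid. The largest bag has 2 vertices, so the width is 1.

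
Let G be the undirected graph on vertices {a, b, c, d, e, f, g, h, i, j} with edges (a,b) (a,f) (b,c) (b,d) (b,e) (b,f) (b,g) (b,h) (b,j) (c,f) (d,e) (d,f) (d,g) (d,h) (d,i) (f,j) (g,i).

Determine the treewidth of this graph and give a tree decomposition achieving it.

The largest bag has 3 vertices, giving width 2; this decomposition certifies tw(G) ≤ 2. Conversely, {b, d, g} is a clique of size 3, and the vertices of any clique must share a bag in every tree decomposition; so some bag has ≥ 3 vertices and tw(G) ≥ 2. Therefore the treewidth is 2.

Treewidth 2.
One optimal decomposition is:
Bags: B1 = {b, d, h}  B2 = {b, d, e}  B3 = {b, d, f}  B4 = {b, d, g}  B5 = {b, f, j}  B6 = {b, c, f}  B7 = {d, g, i}  B8 = {a, b, f}
Tree: B1–B2, B2–B3, B1–B4, B3–B5, B3–B6, B4–B7, B6–B8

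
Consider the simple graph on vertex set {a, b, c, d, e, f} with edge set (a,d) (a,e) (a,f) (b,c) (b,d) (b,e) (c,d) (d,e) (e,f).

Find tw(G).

A width-2 tree decomposition is:
Bags: B1 = {a, d, e}  B2 = {b, d, e}  B3 = {a, e, f}  B4 = {b, c, d}
Tree: B1–B2, B1–B3, B2–B4
The largest bag has 3 vertices, giving width 2; this decomposition certifies tw(G) ≤ 2. For the lower bound, the 3 vertices {a, d, e} are pairwise adjacent, and any tree decomposition puts a clique entirely inside one bag — forcing width ≥ 2. Hence tw(G) = 2 exactly.

2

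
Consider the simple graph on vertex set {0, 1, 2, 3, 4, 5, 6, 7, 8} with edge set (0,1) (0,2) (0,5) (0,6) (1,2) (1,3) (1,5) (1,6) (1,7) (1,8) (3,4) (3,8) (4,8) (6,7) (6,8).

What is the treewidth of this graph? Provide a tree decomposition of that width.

The largest bag has 3 vertices, giving width 2; this decomposition certifies tw(G) ≤ 2. For the lower bound, the 3 vertices {0, 1, 2} are pairwise adjacent, and any tree decomposition puts a clique entirely inside one bag — forcing width ≥ 2. The upper and lower bounds meet at 2, so that is the treewidth.

Treewidth 2.
Bags: B1 = {0, 1, 2}  B2 = {0, 1, 6}  B3 = {1, 6, 8}  B4 = {1, 3, 8}  B5 = {1, 6, 7}  B6 = {0, 1, 5}  B7 = {3, 4, 8}
Tree: B1–B2, B2–B3, B3–B4, B2–B5, B2–B6, B4–B7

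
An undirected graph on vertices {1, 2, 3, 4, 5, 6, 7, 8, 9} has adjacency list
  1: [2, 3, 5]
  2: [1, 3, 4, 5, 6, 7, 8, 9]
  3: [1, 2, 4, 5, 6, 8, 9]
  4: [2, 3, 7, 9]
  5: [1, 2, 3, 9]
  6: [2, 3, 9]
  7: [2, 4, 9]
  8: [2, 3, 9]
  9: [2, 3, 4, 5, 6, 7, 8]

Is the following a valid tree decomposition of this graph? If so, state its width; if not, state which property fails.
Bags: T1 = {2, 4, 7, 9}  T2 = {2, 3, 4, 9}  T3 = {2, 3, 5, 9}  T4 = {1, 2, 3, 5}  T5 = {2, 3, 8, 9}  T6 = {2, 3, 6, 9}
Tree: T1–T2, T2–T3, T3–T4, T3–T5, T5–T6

Every vertex of G appears in some bag (union = {1, 2, 3, 4, 5, 6, 7, 8, 9}); every edge is covered by a bag; and for each vertex v the set of bags containing v is connected in the bag tree. The decomposition is therefore valid. The largest bag has 4 vertices, so the width is 3.

Yes; width 3.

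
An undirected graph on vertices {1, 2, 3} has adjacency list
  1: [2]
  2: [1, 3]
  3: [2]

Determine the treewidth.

A width-1 tree decomposition is:
Bags: B1 = {1, 2}  B2 = {2, 3}
Tree: B1–B2
Every bag has size at most 2, so the width is 2 − 1 = 1 and tw(G) ≤ 1. Since G has at least one edge (e.g. 1–2), it is not an edgeless graph, so tw(G) ≥ 1. The upper and lower bounds meet at 1, so that is the treewidth.

1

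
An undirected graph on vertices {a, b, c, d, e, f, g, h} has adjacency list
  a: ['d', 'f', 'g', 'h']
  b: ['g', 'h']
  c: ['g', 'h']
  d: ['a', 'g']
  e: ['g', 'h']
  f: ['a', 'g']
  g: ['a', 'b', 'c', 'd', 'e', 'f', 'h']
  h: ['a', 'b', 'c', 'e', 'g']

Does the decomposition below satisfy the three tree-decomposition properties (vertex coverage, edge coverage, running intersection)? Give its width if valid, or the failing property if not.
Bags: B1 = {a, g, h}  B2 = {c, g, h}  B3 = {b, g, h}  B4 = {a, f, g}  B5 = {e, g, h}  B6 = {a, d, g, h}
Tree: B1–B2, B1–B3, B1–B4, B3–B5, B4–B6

A tree decomposition must satisfy three properties: every vertex lies in some bag; for every edge, both endpoints lie together in some bag; and for every vertex, the bags containing it form a connected subtree. Here bags containing vertex h are not connected in the tree, so the decomposition is invalid.

No — bags containing vertex h are not connected in the tree.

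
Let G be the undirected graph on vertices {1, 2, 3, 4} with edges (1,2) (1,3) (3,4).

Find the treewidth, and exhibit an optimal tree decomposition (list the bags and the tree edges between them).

Each bag holds 2 vertices, so the decomposition has width 1, which upper-bounds the treewidth. G has an edge, so its treewidth is at least 1. Hence tw(G) = 1 exactly.

Treewidth 1.
One such decomposition:
Bags: B1 = {1, 2}  B2 = {1, 3}  B3 = {3, 4}
Tree: B1–B2, B2–B3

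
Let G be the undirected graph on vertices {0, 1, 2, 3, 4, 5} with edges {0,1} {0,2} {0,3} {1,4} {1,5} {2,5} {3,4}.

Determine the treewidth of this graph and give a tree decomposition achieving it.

Treewidth 2.
Bags: B1 = {1, 2, 5}  B2 = {0, 1, 2}  B3 = {0, 1, 4}  B4 = {0, 3, 4}
Tree: B1–B2, B2–B3, B3–B4

Each bag holds 3 vertices, so the decomposition has width 2, which upper-bounds the treewidth. The edges 5–2–0–1–5 form a cycle, so G is not a tree and its treewidth is at least 2. The upper and lower bounds meet at 2, so that is the treewidth.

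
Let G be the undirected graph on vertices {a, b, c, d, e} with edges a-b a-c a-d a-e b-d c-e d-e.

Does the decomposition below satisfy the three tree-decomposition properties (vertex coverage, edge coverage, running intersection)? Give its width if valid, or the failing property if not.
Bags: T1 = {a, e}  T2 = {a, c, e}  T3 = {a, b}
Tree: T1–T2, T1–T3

A tree decomposition must satisfy three properties: every vertex lies in some bag; for every edge, both endpoints lie together in some bag; and for every vertex, the bags containing it form a connected subtree. Here vertex d appears in no bag, so the decomposition is invalid.

No — vertex d appears in no bag.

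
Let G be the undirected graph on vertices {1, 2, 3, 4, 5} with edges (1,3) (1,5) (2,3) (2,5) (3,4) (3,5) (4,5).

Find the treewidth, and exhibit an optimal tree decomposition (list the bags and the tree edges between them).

Every bag has size at most 3, so the width is 3 − 1 = 2 and tw(G) ≤ 2. Conversely, {1, 3, 5} is a clique of size 3, and the vertices of any clique must share a bag in every tree decomposition; so some bag has ≥ 3 vertices and tw(G) ≥ 2. Hence tw(G) = 2 exactly.

Treewidth 2.
Bags: B1 = {2, 3, 5}  B2 = {1, 3, 5}  B3 = {3, 4, 5}
Tree: B1–B2, B1–B3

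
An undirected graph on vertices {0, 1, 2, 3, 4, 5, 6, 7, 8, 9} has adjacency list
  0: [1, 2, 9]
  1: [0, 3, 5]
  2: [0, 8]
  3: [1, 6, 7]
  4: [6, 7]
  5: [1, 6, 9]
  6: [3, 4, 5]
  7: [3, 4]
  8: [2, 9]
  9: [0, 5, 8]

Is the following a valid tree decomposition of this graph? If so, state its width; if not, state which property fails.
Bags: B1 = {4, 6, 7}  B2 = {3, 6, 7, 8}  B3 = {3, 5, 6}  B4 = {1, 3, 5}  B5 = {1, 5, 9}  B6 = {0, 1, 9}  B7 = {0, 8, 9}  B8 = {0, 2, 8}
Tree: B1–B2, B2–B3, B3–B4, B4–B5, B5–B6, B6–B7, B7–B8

A tree decomposition must satisfy three properties: every vertex lies in some bag; for every edge, both endpoints lie together in some bag; and for every vertex, the bags containing it form a connected subtree. Here bags containing vertex 8 are not connected in the tree, so the decomposition is invalid.

No — bags containing vertex 8 are not connected in the tree.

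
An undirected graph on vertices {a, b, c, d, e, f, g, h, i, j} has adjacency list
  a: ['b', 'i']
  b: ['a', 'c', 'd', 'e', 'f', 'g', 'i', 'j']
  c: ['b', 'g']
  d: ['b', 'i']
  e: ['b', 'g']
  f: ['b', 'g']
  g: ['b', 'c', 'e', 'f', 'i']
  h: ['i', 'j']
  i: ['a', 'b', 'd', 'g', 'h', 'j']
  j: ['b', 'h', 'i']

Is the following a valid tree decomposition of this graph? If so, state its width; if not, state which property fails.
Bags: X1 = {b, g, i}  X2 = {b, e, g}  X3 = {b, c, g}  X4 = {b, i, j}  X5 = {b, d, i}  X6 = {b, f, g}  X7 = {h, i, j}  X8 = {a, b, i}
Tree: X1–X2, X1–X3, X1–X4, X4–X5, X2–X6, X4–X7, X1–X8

Checking the three conditions: (i) the bags cover all of {a, b, c, d, e, f, g, h, i, j}; (ii) for each edge, some bag contains both endpoints; (iii) the bags containing any fixed vertex form a subtree. All hold, so the decomposition is valid with width 3 − 1 = 2.

Yes; width 2.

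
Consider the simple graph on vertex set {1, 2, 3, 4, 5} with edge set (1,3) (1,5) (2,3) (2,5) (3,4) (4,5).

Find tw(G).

2

A width-2 tree decomposition is:
Bags: B1 = {2, 3, 5}  B2 = {3, 4, 5}  B3 = {1, 3, 5}
Tree: B1–B2, B2–B3
Every bag has size at most 3, so the width is 3 − 1 = 2 and tw(G) ≤ 2. Since 5–2–3–4–5 is a cycle in G, G is not acyclic. Forests are exactly the graphs of treewidth ≤ 1, so tw(G) ≥ 2. Hence tw(G) = 2 exactly.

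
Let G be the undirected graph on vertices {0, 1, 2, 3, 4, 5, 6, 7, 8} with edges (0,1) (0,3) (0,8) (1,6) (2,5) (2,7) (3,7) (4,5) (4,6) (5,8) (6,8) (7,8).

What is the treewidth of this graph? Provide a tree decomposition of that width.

Every bag has size at most 4, so the width is 4 − 1 = 3 and tw(G) ≤ 3. For the lower bound: the 4 vertex sets {1,4,6}, {5}, {8}, {0,2,3,7} are disjoint, each induces a connected subgraph, and every pair is joined by at least one edge of G. Contracting each set to a single vertex therefore yields K_{4} as a minor, and since treewidth is minor-monotone, tw(G) ≥ tw(K_{4}) = 3. The upper and lower bounds meet at 3, so that is the treewidth.

Treewidth 3.
One such decomposition:
Bags: B1 = {1, 4, 5, 6}  B2 = {1, 5, 6, 8}  B3 = {0, 1, 5, 8}  B4 = {0, 2, 5, 8}  B5 = {0, 2, 7, 8}  B6 = {0, 2, 3, 7}
Tree: B1–B2, B2–B3, B3–B4, B4–B5, B5–B6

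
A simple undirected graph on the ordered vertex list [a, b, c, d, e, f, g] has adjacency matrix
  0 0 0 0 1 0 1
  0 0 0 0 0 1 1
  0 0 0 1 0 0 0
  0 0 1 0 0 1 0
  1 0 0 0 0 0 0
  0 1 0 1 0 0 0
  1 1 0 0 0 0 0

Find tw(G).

1

A width-1 tree decomposition is:
Bags: B1 = {a, e}  B2 = {a, g}  B3 = {b, g}  B4 = {b, f}  B5 = {d, f}  B6 = {c, d}
Tree: B1–B2, B2–B3, B3–B4, B4–B5, B5–B6
The largest bag has 2 vertices, giving width 1; this decomposition certifies tw(G) ≤ 1. G has an edge, so its treewidth is at least 1. The upper and lower bounds meet at 1, so that is the treewidth.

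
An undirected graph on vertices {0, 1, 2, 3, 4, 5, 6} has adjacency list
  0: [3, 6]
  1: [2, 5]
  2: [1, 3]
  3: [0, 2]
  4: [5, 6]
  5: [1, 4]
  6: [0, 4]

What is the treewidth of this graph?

2

A width-2 tree decomposition is:
Bags: B1 = {1, 2, 3}  B2 = {0, 1, 3}  B3 = {0, 1, 6}  B4 = {1, 4, 6}  B5 = {1, 4, 5}
Tree: B1–B2, B2–B3, B3–B4, B4–B5
Each bag holds 3 vertices, so the decomposition has width 2, which upper-bounds the treewidth. The edges 1–2–3–0–6–4–5–1 form a cycle, so G is not a tree and its treewidth is at least 2. The upper and lower bounds meet at 2, so that is the treewidth.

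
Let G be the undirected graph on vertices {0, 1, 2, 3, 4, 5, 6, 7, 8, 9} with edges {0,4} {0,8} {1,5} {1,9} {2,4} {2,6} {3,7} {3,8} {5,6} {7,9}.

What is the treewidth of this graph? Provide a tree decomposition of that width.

Treewidth 2.
Bags: B1 = {3, 7, 9}  B2 = {3, 8, 9}  B3 = {0, 8, 9}  B4 = {0, 4, 9}  B5 = {2, 4, 9}  B6 = {2, 6, 9}  B7 = {5, 6, 9}  B8 = {1, 5, 9}
Tree: B1–B2, B2–B3, B3–B4, B4–B5, B5–B6, B6–B7, B7–B8

The largest bag has 3 vertices, giving width 2; this decomposition certifies tw(G) ≤ 2. For the lower bound, G contains the cycle 9–7–3–8–0–4–2–6–5–1–9, so G is not a forest; only forests have treewidth ≤ 1, hence tw(G) ≥ 2. Combining the bounds, tw(G) = 2.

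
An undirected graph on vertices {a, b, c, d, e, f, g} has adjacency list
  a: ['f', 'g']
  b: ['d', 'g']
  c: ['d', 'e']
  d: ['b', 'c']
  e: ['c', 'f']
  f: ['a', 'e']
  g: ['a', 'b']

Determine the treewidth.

A width-2 tree decomposition is:
Bags: B1 = {a, f, g}  B2 = {b, f, g}  B3 = {b, d, f}  B4 = {c, d, f}  B5 = {c, e, f}
Tree: B1–B2, B2–B3, B3–B4, B4–B5
The largest bag has 3 vertices, giving width 2; this decomposition certifies tw(G) ≤ 2. For the lower bound, G contains the cycle f–a–g–b–d–c–e–f, so G is not a forest; only forests have treewidth ≤ 1, hence tw(G) ≥ 2. Hence tw(G) = 2 exactly.

2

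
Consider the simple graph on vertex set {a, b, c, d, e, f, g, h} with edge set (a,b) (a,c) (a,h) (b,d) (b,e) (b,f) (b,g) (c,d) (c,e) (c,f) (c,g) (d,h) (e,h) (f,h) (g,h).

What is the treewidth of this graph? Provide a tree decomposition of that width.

Treewidth 3.
One such decomposition:
Bags: B1 = {b, c, d, h}  B2 = {a, b, c, h}  B3 = {b, c, f, h}  B4 = {b, c, e, h}  B5 = {b, c, g, h}
Tree: B1–B2, B2–B3, B3–B4, B4–B5

Each bag holds 4 vertices, so the decomposition has width 3, which upper-bounds the treewidth. For the lower bound: the 4 vertex sets {b,d}, {a,c}, {h}, {f} are disjoint, each induces a connected subgraph, and every pair is joined by at least one edge of G. Contracting each set to a single vertex therefore yields K_{4} as a minor, and since treewidth is minor-monotone, tw(G) ≥ tw(K_{4}) = 3. Hence tw(G) = 3 exactly.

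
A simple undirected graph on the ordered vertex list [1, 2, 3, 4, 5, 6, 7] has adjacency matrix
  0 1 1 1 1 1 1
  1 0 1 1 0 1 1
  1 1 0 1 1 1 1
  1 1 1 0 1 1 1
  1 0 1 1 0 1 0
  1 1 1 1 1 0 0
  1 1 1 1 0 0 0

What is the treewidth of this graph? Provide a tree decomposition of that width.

Treewidth 4.
One such decomposition:
Bags: B1 = {1, 2, 3, 4, 7}  B2 = {1, 2, 3, 4, 6}  B3 = {1, 3, 4, 5, 6}
Tree: B1–B2, B2–B3

The largest bag has 5 vertices, giving width 4; this decomposition certifies tw(G) ≤ 4. Conversely, {1, 2, 3, 4, 6} is a clique of size 5, and the vertices of any clique must share a bag in every tree decomposition; so some bag has ≥ 5 vertices and tw(G) ≥ 4. The upper and lower bounds meet at 4, so that is the treewidth.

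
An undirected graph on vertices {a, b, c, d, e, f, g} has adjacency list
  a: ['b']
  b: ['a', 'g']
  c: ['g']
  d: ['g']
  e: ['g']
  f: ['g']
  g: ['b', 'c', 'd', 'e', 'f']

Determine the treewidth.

A width-1 tree decomposition is:
Bags: B1 = {b, g}  B2 = {d, g}  B3 = {a, b}  B4 = {c, g}  B5 = {f, g}  B6 = {e, g}
Tree: B1–B2, B1–B3, B1–B4, B2–B5, B4–B6
The largest bag has 2 vertices, giving width 1; this decomposition certifies tw(G) ≤ 1. Any graph with an edge has treewidth ≥ 1, and G has the edge g–b. The upper and lower bounds meet at 1, so that is the treewidth.

1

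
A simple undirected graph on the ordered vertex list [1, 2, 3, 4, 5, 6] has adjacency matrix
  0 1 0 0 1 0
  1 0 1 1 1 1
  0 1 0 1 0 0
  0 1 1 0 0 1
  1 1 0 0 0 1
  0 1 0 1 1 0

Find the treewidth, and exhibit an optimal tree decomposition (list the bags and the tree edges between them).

The largest bag has 3 vertices, giving width 2; this decomposition certifies tw(G) ≤ 2. For the lower bound, the 3 vertices {1, 2, 5} are pairwise adjacent, and any tree decomposition puts a clique entirely inside one bag — forcing width ≥ 2. Hence tw(G) = 2 exactly.

Treewidth 2.
One such decomposition:
Bags: B1 = {2, 4, 6}  B2 = {2, 5, 6}  B3 = {1, 2, 5}  B4 = {2, 3, 4}
Tree: B1–B2, B2–B3, B1–B4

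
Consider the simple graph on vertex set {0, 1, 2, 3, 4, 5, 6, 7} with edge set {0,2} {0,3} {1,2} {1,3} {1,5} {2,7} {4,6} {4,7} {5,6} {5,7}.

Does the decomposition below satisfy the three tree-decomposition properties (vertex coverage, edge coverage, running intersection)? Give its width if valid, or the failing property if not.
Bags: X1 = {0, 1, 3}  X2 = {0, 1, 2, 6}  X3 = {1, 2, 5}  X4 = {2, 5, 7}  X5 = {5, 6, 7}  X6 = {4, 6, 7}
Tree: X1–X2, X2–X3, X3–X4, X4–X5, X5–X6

A tree decomposition must satisfy three properties: every vertex lies in some bag; for every edge, both endpoints lie together in some bag; and for every vertex, the bags containing it form a connected subtree. Here bags containing vertex 6 are not connected in the tree, so the decomposition is invalid.

No — bags containing vertex 6 are not connected in the tree.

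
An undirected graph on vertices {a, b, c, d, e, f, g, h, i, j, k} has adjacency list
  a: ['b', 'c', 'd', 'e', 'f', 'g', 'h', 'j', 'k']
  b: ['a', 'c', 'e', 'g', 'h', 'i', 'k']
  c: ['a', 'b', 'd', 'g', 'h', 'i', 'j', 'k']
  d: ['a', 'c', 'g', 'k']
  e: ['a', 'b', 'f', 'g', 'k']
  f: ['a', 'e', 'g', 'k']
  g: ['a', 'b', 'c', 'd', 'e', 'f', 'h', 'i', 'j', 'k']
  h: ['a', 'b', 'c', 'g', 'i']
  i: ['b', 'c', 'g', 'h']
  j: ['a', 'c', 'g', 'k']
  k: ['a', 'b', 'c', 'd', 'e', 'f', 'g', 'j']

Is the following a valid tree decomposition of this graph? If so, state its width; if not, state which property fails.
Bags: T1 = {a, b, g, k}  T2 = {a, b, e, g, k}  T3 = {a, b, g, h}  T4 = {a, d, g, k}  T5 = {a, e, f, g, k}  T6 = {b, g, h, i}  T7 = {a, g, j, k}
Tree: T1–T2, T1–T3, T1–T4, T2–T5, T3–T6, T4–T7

No — vertex c appears in no bag.

A tree decomposition must satisfy three properties: every vertex lies in some bag; for every edge, both endpoints lie together in some bag; and for every vertex, the bags containing it form a connected subtree. Here vertex c appears in no bag, so the decomposition is invalid.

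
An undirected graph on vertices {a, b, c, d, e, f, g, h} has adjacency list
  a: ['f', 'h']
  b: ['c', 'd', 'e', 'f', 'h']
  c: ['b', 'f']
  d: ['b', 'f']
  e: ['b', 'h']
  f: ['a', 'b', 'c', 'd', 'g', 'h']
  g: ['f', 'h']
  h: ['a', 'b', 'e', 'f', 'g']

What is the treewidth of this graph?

A width-2 tree decomposition is:
Bags: B1 = {b, e, h}  B2 = {b, f, h}  B3 = {b, d, f}  B4 = {a, f, h}  B5 = {b, c, f}  B6 = {f, g, h}
Tree: B1–B2, B2–B3, B2–B4, B2–B5, B2–B6
Each bag holds 3 vertices, so the decomposition has width 2, which upper-bounds the treewidth. On the other hand G contains the 3-clique {b, e, h}. A clique must lie in a single bag of any decomposition, so no decomposition can have width below 2. Therefore the treewidth is 2.

2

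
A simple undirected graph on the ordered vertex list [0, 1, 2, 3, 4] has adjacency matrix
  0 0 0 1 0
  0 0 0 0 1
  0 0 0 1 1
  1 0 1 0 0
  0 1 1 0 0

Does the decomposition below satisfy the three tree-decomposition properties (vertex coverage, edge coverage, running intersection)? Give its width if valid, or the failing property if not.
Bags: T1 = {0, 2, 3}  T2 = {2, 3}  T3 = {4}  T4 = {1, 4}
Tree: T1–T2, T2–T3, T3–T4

No — edge (2,4) lies in no bag.

A tree decomposition must satisfy three properties: every vertex lies in some bag; for every edge, both endpoints lie together in some bag; and for every vertex, the bags containing it form a connected subtree. Here edge (2,4) lies in no bag, so the decomposition is invalid.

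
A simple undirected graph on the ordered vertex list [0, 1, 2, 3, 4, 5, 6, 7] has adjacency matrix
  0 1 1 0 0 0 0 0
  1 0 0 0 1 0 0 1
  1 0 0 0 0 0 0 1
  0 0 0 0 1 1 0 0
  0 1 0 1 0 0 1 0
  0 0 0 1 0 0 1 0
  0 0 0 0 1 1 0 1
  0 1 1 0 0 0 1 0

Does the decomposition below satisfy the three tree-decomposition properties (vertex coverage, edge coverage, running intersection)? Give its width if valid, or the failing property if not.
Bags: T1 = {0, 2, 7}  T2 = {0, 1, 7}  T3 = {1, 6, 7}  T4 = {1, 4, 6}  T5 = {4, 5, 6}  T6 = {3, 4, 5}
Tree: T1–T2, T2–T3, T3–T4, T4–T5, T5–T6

Every vertex of G appears in some bag (union = {0, 1, 2, 3, 4, 5, 6, 7}); every edge is covered by a bag; and for each vertex v the set of bags containing v is connected in the bag tree. The decomposition is therefore valid. The largest bag has 3 vertices, so the width is 2.

Yes; width 2.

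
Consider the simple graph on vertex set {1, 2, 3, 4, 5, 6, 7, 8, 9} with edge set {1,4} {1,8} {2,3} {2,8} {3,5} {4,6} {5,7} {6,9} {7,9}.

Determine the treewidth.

2

A width-2 tree decomposition is:
Bags: B1 = {1, 4, 6}  B2 = {1, 6, 9}  B3 = {1, 7, 9}  B4 = {1, 5, 7}  B5 = {1, 3, 5}  B6 = {1, 2, 3}  B7 = {1, 2, 8}
Tree: B1–B2, B2–B3, B3–B4, B4–B5, B5–B6, B6–B7
Each bag holds 3 vertices, so the decomposition has width 2, which upper-bounds the treewidth. The edges 1–4–6–9–7–5–3–2–8–1 form a cycle, so G is not a tree and its treewidth is at least 2. Hence tw(G) = 2 exactly.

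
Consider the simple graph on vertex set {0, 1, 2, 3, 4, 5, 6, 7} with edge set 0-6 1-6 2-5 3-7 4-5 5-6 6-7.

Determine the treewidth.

A width-1 tree decomposition is:
Bags: B1 = {6, 7}  B2 = {1, 6}  B3 = {5, 6}  B4 = {0, 6}  B5 = {2, 5}  B6 = {3, 7}  B7 = {4, 5}
Tree: B1–B2, B1–B3, B2–B4, B3–B5, B1–B6, B5–B7
Every bag has size at most 2, so the width is 2 − 1 = 1 and tw(G) ≤ 1. Since G has at least one edge (e.g. 7–6), it is not an edgeless graph, so tw(G) ≥ 1. Hence tw(G) = 1 exactly.

1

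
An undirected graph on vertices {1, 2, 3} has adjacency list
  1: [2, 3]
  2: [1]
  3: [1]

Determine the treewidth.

1

A width-1 tree decomposition is:
Bags: B1 = {1, 3}  B2 = {1, 2}
Tree: B1–B2
Each bag holds 2 vertices, so the decomposition has width 1, which upper-bounds the treewidth. G has an edge, so its treewidth is at least 1. The upper and lower bounds meet at 1, so that is the treewidth.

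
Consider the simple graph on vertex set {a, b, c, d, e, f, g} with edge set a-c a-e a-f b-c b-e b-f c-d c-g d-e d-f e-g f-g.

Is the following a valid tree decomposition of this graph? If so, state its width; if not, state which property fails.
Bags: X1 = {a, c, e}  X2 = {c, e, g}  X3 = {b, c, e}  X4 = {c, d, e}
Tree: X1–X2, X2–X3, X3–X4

A tree decomposition must satisfy three properties: every vertex lies in some bag; for every edge, both endpoints lie together in some bag; and for every vertex, the bags containing it form a connected subtree. Here vertex f appears in no bag, so the decomposition is invalid.

No — vertex f appears in no bag.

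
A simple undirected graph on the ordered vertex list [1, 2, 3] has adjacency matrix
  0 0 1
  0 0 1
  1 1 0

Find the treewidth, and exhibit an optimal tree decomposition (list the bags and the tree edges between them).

Treewidth 1.
Bags: B1 = {2, 3}  B2 = {1, 3}
Tree: B1–B2

Each bag holds 2 vertices, so the decomposition has width 1, which upper-bounds the treewidth. Since G has at least one edge (e.g. 2–3), it is not an edgeless graph, so tw(G) ≥ 1. Therefore the treewidth is 1.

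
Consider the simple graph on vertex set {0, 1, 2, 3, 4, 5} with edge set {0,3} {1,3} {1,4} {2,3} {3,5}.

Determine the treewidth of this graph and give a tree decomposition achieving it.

Every bag has size at most 2, so the width is 2 − 1 = 1 and tw(G) ≤ 1. Any graph with an edge has treewidth ≥ 1, and G has the edge 3–2. The upper and lower bounds meet at 1, so that is the treewidth.

Treewidth 1.
One such decomposition:
Bags: B1 = {2, 3}  B2 = {1, 3}  B3 = {1, 4}  B4 = {0, 3}  B5 = {3, 5}
Tree: B1–B2, B2–B3, B1–B4, B4–B5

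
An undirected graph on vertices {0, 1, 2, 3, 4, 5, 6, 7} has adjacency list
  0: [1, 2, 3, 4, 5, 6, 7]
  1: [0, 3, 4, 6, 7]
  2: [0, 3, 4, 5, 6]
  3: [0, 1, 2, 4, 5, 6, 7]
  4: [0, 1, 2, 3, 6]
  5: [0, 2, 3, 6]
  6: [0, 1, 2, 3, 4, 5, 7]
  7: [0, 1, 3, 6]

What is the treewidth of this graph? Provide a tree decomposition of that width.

Treewidth 4.
One optimal decomposition is:
Bags: B1 = {0, 1, 3, 4, 6}  B2 = {0, 2, 3, 4, 6}  B3 = {0, 2, 3, 5, 6}  B4 = {0, 1, 3, 6, 7}
Tree: B1–B2, B2–B3, B1–B4

The largest bag has 5 vertices, giving width 4; this decomposition certifies tw(G) ≤ 4. On the other hand G contains the 5-clique {0, 1, 3, 4, 6}. A clique must lie in a single bag of any decomposition, so no decomposition can have width below 4. Therefore the treewidth is 4.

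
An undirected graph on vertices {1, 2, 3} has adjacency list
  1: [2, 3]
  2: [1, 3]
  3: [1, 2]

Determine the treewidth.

A width-2 tree decomposition is:
Bags: B1 = {1, 2, 3}
Tree: (single bag)
With just one bag of size 3, the width is 3 − 1 = 2, so tw(G) ≤ 2. For the lower bound, the 3 vertices {1, 2, 3} are pairwise adjacent, and any tree decomposition puts a clique entirely inside one bag — forcing width ≥ 2. The upper and lower bounds meet at 2, so that is the treewidth.

2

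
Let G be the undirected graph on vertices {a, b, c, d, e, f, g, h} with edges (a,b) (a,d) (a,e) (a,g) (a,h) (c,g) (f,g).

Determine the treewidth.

A width-1 tree decomposition is:
Bags: B1 = {a, d}  B2 = {a, e}  B3 = {a, h}  B4 = {a, b}  B5 = {a, g}  B6 = {f, g}  B7 = {c, g}
Tree: B1–B2, B1–B3, B3–B4, B3–B5, B5–B6, B6–B7
Every bag has size at most 2, so the width is 2 − 1 = 1 and tw(G) ≤ 1. Any graph with an edge has treewidth ≥ 1, and G has the edge d–a. The upper and lower bounds meet at 1, so that is the treewidth.

1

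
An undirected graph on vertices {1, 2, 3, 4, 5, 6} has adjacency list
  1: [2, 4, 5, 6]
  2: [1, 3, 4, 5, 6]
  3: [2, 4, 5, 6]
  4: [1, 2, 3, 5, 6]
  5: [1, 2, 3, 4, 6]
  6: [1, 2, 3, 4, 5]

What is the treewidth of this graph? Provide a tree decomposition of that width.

Every bag has size at most 5, so the width is 5 − 1 = 4 and tw(G) ≤ 4. For the lower bound, the 5 vertices {1, 2, 4, 5, 6} are pairwise adjacent, and any tree decomposition puts a clique entirely inside one bag — forcing width ≥ 4. Hence tw(G) = 4 exactly.

Treewidth 4.
One such decomposition:
Bags: B1 = {1, 2, 4, 5, 6}  B2 = {2, 3, 4, 5, 6}
Tree: B1–B2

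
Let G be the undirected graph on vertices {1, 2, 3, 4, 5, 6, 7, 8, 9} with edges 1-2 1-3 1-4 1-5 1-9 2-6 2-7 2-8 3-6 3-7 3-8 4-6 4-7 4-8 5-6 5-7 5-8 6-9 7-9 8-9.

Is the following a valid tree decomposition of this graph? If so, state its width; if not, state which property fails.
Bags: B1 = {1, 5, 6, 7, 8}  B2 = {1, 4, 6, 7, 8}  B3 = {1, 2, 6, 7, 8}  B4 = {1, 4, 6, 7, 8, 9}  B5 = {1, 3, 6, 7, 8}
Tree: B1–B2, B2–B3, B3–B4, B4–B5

No — bags containing vertex 4 are not connected in the tree.

A tree decomposition must satisfy three properties: every vertex lies in some bag; for every edge, both endpoints lie together in some bag; and for every vertex, the bags containing it form a connected subtree. Here bags containing vertex 4 are not connected in the tree, so the decomposition is invalid.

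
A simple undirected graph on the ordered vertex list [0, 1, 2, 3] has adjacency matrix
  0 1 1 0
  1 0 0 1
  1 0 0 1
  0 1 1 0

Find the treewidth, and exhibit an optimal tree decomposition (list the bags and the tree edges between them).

The largest bag has 3 vertices, giving width 2; this decomposition certifies tw(G) ≤ 2. The edges 1–0–2–3–1 form a cycle, so G is not a tree and its treewidth is at least 2. Combining the bounds, tw(G) = 2.

Treewidth 2.
Bags: B1 = {0, 1, 2}  B2 = {1, 2, 3}
Tree: B1–B2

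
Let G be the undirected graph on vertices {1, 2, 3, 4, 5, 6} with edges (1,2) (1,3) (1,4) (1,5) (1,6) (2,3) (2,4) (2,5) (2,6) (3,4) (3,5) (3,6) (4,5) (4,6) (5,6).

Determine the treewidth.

5

A width-5 tree decomposition is:
Bags: B1 = {1, 2, 3, 4, 5, 6}
Tree: (single bag)
A single bag containing all 6 vertices is trivially a valid decomposition of width 5. On the other hand G contains the 6-clique {1, 2, 3, 4, 5, 6}. A clique must lie in a single bag of any decomposition, so no decomposition can have width below 5. Combining the bounds, tw(G) = 5.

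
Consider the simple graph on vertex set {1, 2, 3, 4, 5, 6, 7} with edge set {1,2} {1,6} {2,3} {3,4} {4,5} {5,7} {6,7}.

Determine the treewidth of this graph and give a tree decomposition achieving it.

Every bag has size at most 3, so the width is 3 − 1 = 2 and tw(G) ≤ 2. The edges 1–2–3–4–5–7–6–1 form a cycle, so G is not a tree and its treewidth is at least 2. Therefore the treewidth is 2.

Treewidth 2.
One optimal decomposition is:
Bags: B1 = {1, 2, 3}  B2 = {1, 3, 4}  B3 = {1, 4, 5}  B4 = {1, 5, 7}  B5 = {1, 6, 7}
Tree: B1–B2, B2–B3, B3–B4, B4–B5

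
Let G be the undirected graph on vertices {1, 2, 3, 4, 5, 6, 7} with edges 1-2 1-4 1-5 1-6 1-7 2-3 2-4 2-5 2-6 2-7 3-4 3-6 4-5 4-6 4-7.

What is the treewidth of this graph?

A width-3 tree decomposition is:
Bags: B1 = {1, 2, 4, 5}  B2 = {1, 2, 4, 6}  B3 = {1, 2, 4, 7}  B4 = {2, 3, 4, 6}
Tree: B1–B2, B2–B3, B2–B4
Each bag holds 4 vertices, so the decomposition has width 3, which upper-bounds the treewidth. Conversely, {1, 2, 4, 5} is a clique of size 4, and the vertices of any clique must share a bag in every tree decomposition; so some bag has ≥ 4 vertices and tw(G) ≥ 3. Therefore the treewidth is 3.

3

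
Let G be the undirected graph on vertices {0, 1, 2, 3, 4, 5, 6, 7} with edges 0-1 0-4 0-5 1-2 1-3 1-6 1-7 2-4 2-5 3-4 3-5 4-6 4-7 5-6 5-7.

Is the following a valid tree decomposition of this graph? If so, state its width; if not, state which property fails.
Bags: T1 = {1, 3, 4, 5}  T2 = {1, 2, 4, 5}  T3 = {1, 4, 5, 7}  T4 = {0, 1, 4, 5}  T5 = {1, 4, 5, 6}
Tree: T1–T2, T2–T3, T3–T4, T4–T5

Yes; width 3.

Every vertex of G appears in some bag (union = {0, 1, 2, 3, 4, 5, 6, 7}); every edge is covered by a bag; and for each vertex v the set of bags containing v is connected in the bag tree. The decomposition is therefore valid. The largest bag has 4 vertices, so the width is 3.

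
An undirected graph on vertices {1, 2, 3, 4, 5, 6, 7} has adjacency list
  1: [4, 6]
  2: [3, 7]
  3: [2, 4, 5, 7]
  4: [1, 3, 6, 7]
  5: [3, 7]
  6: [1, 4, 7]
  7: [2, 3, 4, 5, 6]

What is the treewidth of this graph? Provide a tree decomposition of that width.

Treewidth 2.
One such decomposition:
Bags: B1 = {4, 6, 7}  B2 = {3, 4, 7}  B3 = {3, 5, 7}  B4 = {1, 4, 6}  B5 = {2, 3, 7}
Tree: B1–B2, B2–B3, B1–B4, B2–B5

Every bag has size at most 3, so the width is 3 − 1 = 2 and tw(G) ≤ 2. Conversely, {1, 4, 6} is a clique of size 3, and the vertices of any clique must share a bag in every tree decomposition; so some bag has ≥ 3 vertices and tw(G) ≥ 2. Combining the bounds, tw(G) = 2.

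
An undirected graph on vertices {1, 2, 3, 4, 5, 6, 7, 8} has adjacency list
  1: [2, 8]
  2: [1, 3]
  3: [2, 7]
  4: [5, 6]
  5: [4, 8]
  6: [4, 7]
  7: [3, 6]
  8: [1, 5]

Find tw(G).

A width-2 tree decomposition is:
Bags: B1 = {4, 6, 7}  B2 = {3, 4, 7}  B3 = {2, 3, 4}  B4 = {1, 2, 4}  B5 = {1, 4, 8}  B6 = {4, 5, 8}
Tree: B1–B2, B2–B3, B3–B4, B4–B5, B5–B6
The largest bag has 3 vertices, giving width 2; this decomposition certifies tw(G) ≤ 2. The edges 4–6–7–3–2–1–8–5–4 form a cycle, so G is not a tree and its treewidth is at least 2. Therefore the treewidth is 2.

2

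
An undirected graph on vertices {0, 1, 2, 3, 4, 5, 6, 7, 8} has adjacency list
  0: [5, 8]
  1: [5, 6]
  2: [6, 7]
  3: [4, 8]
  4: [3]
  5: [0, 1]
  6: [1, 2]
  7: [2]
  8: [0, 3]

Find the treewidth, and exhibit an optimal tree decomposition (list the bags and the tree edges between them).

Treewidth 1.
Bags: B1 = {3, 4}  B2 = {3, 8}  B3 = {0, 8}  B4 = {0, 5}  B5 = {1, 5}  B6 = {1, 6}  B7 = {2, 6}  B8 = {2, 7}
Tree: B1–B2, B2–B3, B3–B4, B4–B5, B5–B6, B6–B7, B7–B8

The largest bag has 2 vertices, giving width 1; this decomposition certifies tw(G) ≤ 1. Any graph with an edge has treewidth ≥ 1, and G has the edge 4–3. Hence tw(G) = 1 exactly.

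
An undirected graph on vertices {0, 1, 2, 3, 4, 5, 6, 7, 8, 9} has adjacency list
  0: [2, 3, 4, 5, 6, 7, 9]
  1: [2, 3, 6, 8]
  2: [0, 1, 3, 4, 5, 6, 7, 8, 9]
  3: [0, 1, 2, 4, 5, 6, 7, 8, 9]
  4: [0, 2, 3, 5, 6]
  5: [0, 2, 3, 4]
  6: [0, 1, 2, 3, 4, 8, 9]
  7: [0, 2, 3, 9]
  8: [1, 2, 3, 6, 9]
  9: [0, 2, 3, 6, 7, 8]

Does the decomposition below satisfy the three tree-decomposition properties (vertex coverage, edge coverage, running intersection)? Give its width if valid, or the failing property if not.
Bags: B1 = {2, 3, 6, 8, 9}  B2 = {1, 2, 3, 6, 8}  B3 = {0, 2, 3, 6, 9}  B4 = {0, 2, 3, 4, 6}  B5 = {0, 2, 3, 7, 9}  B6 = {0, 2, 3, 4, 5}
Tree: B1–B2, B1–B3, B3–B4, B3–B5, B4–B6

Yes; width 4.

Checking the three conditions: (i) the bags cover all of {0, 1, 2, 3, 4, 5, 6, 7, 8, 9}; (ii) for each edge, some bag contains both endpoints; (iii) the bags containing any fixed vertex form a subtree. All hold, so the decomposition is valid with width 5 − 1 = 4.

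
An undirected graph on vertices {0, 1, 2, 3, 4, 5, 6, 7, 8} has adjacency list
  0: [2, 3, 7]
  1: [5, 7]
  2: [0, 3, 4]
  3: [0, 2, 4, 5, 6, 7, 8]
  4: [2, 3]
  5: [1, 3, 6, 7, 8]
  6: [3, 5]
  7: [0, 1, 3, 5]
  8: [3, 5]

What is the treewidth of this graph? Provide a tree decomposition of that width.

Every bag has size at most 3, so the width is 3 − 1 = 2 and tw(G) ≤ 2. Conversely, {1, 5, 7} is a clique of size 3, and the vertices of any clique must share a bag in every tree decomposition; so some bag has ≥ 3 vertices and tw(G) ≥ 2. The upper and lower bounds meet at 2, so that is the treewidth.

Treewidth 2.
One optimal decomposition is:
Bags: B1 = {3, 5, 7}  B2 = {3, 5, 8}  B3 = {3, 5, 6}  B4 = {0, 3, 7}  B5 = {0, 2, 3}  B6 = {2, 3, 4}  B7 = {1, 5, 7}
Tree: B1–B2, B2–B3, B1–B4, B4–B5, B5–B6, B1–B7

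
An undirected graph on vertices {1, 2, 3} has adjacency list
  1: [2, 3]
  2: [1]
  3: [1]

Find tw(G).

1

A width-1 tree decomposition is:
Bags: B1 = {1, 2}  B2 = {1, 3}
Tree: B1–B2
The largest bag has 2 vertices, giving width 1; this decomposition certifies tw(G) ≤ 1. Since G has at least one edge (e.g. 2–1), it is not an edgeless graph, so tw(G) ≥ 1. Hence tw(G) = 1 exactly.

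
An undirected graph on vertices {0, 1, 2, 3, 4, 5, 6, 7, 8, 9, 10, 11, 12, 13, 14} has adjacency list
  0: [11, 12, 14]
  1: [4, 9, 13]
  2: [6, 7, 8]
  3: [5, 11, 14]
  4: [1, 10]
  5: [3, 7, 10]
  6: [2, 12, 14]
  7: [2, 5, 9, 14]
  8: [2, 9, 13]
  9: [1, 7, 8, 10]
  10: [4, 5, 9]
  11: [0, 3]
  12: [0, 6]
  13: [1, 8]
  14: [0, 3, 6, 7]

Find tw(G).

A width-3 tree decomposition is:
Bags: B1 = {0, 6, 11, 12}  B2 = {0, 6, 11, 14}  B3 = {3, 6, 11, 14}  B4 = {2, 3, 6, 14}  B5 = {2, 3, 7, 14}  B6 = {2, 3, 5, 7}  B7 = {2, 5, 7, 8}  B8 = {5, 7, 8, 9}  B9 = {5, 8, 9, 10}  B10 = {8, 9, 10, 13}  B11 = {1, 9, 10, 13}  B12 = {1, 4, 10, 13}
Tree: B1–B2, B2–B3, B3–B4, B4–B5, B5–B6, B6–B7, B7–B8, B8–B9, B9–B10, B10–B11, B11–B12
The largest bag has 4 vertices, giving width 3; this decomposition certifies tw(G) ≤ 3. For the lower bound: the 4 vertex sets {0,11,12}, {6}, {14}, {2,3,5,7} are disjoint, each induces a connected subgraph, and every pair is joined by at least one edge of G. Contracting each set to a single vertex therefore yields K_{4} as a minor, and since treewidth is minor-monotone, tw(G) ≥ tw(K_{4}) = 3. Combining the bounds, tw(G) = 3.

3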